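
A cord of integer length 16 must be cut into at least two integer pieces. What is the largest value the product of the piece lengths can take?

Let prod[k] be the best product for length k (with at least one cut). For each first piece i, the rest contributes max(k−i, prod[k−i]).
prod[2] = 1·max(1,0) = 1·1 = 1
prod[3] = 1·max(2,1) = 1·2 = 2
prod[4] = 2·max(2,1) = 2·2 = 4
prod[5] = 2·max(3,2) = 2·3 = 6
prod[6] = 3·max(3,2) = 3·3 = 9
prod[7] = 2·max(5,6) = 2·6 = 12
prod[8] = 2·max(6,9) = 2·9 = 18
prod[9] = 3·max(6,9) = 3·9 = 27
prod[10] = 2·max(8,18) = 2·18 = 36
prod[11] = 2·max(9,27) = 2·27 = 54
prod[12] = 3·max(9,27) = 3·27 = 81
prod[13] = 2·max(11,54) = 2·54 = 108
prod[14] = 2·max(12,81) = 2·81 = 162
prod[15] = 3·max(12,81) = 3·81 = 243
prod[16] = 2·max(14,162) = 2·162 = 324
One optimal split: 3 + 3 + 3 + 3 + 2 + 2; product 3·3·3·3·2·2 = 324.

324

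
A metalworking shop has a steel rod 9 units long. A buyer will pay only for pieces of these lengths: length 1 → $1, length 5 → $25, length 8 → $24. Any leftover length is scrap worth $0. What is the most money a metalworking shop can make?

29

Build f[k] bottom-up: f[k] = max over allowed piece i of (p[i] + f[k−i]).
f[1] = 1
f[2] = 2  (first piece 1, then f[1]=1)
f[3] = 3  (first piece 1, then f[2]=2)
f[4] = 4  (first piece 1, then f[3]=3)
f[5] = max(1+4, 25+0) = 25
f[6] = max(1+25, 25+1) = 26
f[7] = max(1+26, 25+2) = 27
f[8] = max(1+27, 25+3, 24+0) = 28
f[9] = max(1+28, 25+4, 24+1) = 29
One optimal cutting: 5 + 1 + 1 + 1 + 1 → $29.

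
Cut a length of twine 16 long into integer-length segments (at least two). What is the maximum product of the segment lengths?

324

Let m[k] be the best product for length k (with at least one cut). For each first piece i, the rest contributes max(k−i, m[k−i]).
m[2] = 1×max(1,0) = 1×1 = 1
m[3] = 1×max(2,1) = 1×2 = 2
m[4] = 2×max(2,1) = 2×2 = 4
m[5] = 2×max(3,2) = 2×3 = 6
m[6] = 3×max(3,2) = 3×3 = 9
m[7] = 2×max(5,6) = 2×6 = 12
m[8] = 2×max(6,9) = 2×9 = 18
m[9] = 3×max(6,9) = 3×9 = 27
m[10] = 2×max(8,18) = 2×18 = 36
m[11] = 2×max(9,27) = 2×27 = 54
m[12] = 3×max(9,27) = 3×27 = 81
m[13] = 2×max(11,54) = 2×54 = 108
m[14] = 2×max(12,81) = 2×81 = 162
m[15] = 3×max(12,81) = 3×81 = 243
m[16] = 2×max(14,162) = 2×162 = 324
One optimal split: 3 + 3 + 3 + 3 + 2 + 2; product 3×3×3×3×2×2 = 324.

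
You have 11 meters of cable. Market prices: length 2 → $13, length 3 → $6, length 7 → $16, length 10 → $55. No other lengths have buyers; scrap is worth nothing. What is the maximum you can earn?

65

Consider every possible first cut. f[k] is the best of p[i]+f[k−i] over all sellable i≤k.
f[1] = 0
f[2] = 13
f[3] = max(13+0, 6+0) = 13
f[4] = max(13+13, 6+0) = 26
f[5] = max(13+13, 6+13) = 26
f[6] = max(13+26, 6+13) = 39
f[7] = max(13+26, 6+26, 16+0) = 39
f[8] = max(13+39, 6+26, 16+0) = 52
f[9] = max(13+39, 6+39, 16+13) = 52
f[10] = max(13+52, 6+39, 16+13, 55+0) = 65
f[11] = max(13+52, 6+52, 16+26, 55+0) = 65
One optimal cutting: pieces 2 + 2 + 2 + 2 + 2 with 1 meter of scrap → $65.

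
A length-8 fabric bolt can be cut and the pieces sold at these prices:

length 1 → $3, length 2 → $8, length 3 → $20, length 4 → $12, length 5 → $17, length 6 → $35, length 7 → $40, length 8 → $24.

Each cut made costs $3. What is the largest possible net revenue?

Consider every possible first cut. net[k] is the best of p[i]+net[k−i] over all sellable i≤k, charging 3 whenever i<k.
net[1] = 3
net[2] = max(3+3-3, 8+0) = 8
net[3] = max(3+8-3, 8+3-3, 20+0) = 20
net[4] = max(3+20-3, 8+8-3, 20+3-3, 12+0) = 20
net[5] = max(3+20-3, 8+20-3, 20+8-3, 12+3-3, 17+0) = 25
net[6] = max(3+25-3, 8+20-3, 20+20-3, 12+8-3, 17+3-3, 35+0) = 37
net[7] = max(3+37-3, 8+25-3, 20+20-3, …, 35+3-3, 40+0) = 40
net[8] = max(3+40-3, 8+37-3, 20+25-3, …, 40+3-3, 24+0) = 42
One optimal plan: pieces 3 + 3 + 2 (2 cuts) → $48 − $6 = $42.

42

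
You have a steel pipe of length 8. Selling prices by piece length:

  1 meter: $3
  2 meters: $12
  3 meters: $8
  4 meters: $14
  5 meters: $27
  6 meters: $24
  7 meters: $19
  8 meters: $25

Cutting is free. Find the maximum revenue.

Let v[k] be the best obtainable value from length k. For each k, try every first piece i and keep the best of price[i] + v[k−i].
v[1] = 3
v[2] = max(3+3, 12+0) = 12
v[3] = max(3+12, 12+3, 8+0) = 15
v[4] = max(3+15, 12+12, 8+3, 14+0) = 24
v[5] = max(3+24, 12+15, 8+12, 14+3, 27+0) = 27
v[6] = max(3+27, 12+24, 8+15, 14+12, 27+3, 24+0) = 36
v[7] = max(3+36, 12+27, 8+24, …, 24+3, 19+0) = 39
v[8] = max(3+39, 12+36, 8+27, …, 19+3, 25+0) = 48
One optimal cutting: 2 + 2 + 2 + 2 → $12 + $12 + $12 + $12 = $48.

48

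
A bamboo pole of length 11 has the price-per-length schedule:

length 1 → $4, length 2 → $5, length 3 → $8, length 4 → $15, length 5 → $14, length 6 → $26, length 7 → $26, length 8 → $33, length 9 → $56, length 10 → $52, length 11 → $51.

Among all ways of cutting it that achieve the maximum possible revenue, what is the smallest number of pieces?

3

Build r[k] bottom-up: r[k] = max over allowed piece i of (p[i] + r[k−i]).
r[1] = 4
r[2] = max(4+4, 5+0) = 8
r[3] = max(4+8, 5+4, 8+0) = 12
r[4] = max(4+12, 5+8, 8+4, 15+0) = 16
r[5] = max(4+16, 5+12, 8+8, 15+4, 14+0) = 20
r[6] = max(4+20, 5+16, 8+12, 15+8, 14+4, 26+0) = 26
r[7] = max(4+26, 5+20, 8+16, …, 26+4, 26+0) = 30
r[8] = max(4+30, 5+26, 8+20, …, 26+4, 33+0) = 34
r[9] = max(4+34, 5+30, 8+26, …, 33+4, 56+0) = 56
r[10] = max(4+56, 5+34, 8+30, …, 56+4, 52+0) = 60
r[11] = max(4+60, 5+56, 8+34, …, 52+4, 51+0) = 64
Maximum revenue is $64.
Now minimize piece count subject to staying optimal: for each k, pieces[k] = 1 + min over i with p[i]+r[k−i]=r[k] of pieces[k−i].
pieces[8] = 3
pieces[9] = 1
pieces[10] = 2
pieces[11] = 3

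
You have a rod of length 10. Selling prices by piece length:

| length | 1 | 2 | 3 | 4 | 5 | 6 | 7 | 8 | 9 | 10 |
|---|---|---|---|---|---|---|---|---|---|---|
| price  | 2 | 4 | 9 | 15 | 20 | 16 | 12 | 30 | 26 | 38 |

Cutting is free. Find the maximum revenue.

40

Let r[k] be the best obtainable value from length k. For each k, try every first piece i and keep the best of price[i] + r[k−i].
r[1] = 2
r[2] = 4  (first piece 1, then r[1]=2)
r[3] = 9
r[4] = 15
r[5] = 20
r[6] = 22  (first piece 1, then r[5]=20)
r[7] = 24  (first piece 1, then r[6]=22)
r[8] = 30  (first piece 4, then r[4]=15)
r[9] = 35  (first piece 4, then r[5]=20)
r[10] = 40  (first piece 5, then r[5]=20)
One optimal cutting: 5 + 5 → $20 + $20 = $40.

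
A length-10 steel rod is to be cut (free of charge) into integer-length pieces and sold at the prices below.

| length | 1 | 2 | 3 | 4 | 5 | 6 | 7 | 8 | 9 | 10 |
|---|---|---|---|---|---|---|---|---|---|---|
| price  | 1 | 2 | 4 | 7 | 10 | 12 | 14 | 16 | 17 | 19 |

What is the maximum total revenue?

Build best[k] bottom-up: best[k] = max over allowed piece i of (p[i] + best[k−i]).
best[1] = 1
best[2] = max(1+1, 2+0) = 2
best[3] = max(1+2, 2+1, 4+0) = 4
best[4] = max(1+4, 2+2, 4+1, 7+0) = 7
best[5] = max(1+7, 2+4, 4+2, 7+1, 10+0) = 10
best[6] = max(1+10, 2+7, 4+4, 7+2, 10+1, 12+0) = 12
best[7] = max(1+12, 2+10, 4+7, …, 12+1, 14+0) = 14
best[8] = max(1+14, 2+12, 4+10, …, 14+1, 16+0) = 16
best[9] = max(1+16, 2+14, 4+12, …, 16+1, 17+0) = 17
best[10] = max(1+17, 2+16, 4+14, …, 17+1, 19+0) = 20
One optimal cutting: 5 + 5 → $10 + $10 = $20.

20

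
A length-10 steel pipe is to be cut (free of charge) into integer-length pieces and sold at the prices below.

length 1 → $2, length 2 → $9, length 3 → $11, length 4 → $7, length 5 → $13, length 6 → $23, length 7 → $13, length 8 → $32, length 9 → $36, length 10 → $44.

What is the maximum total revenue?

Consider every possible first cut. v[k] is the best of p[i]+v[k−i] over all sellable i≤k.
v[1] = 2
v[2] = 9
v[3] = 11  (first piece 1, then v[2]=9)
v[4] = 18  (first piece 2, then v[2]=9)
v[5] = 20  (first piece 1, then v[4]=18)
v[6] = 27  (first piece 2, then v[4]=18)
v[7] = 29  (first piece 1, then v[6]=27)
v[8] = 36  (first piece 2, then v[6]=27)
v[9] = 38  (first piece 1, then v[8]=36)
v[10] = 45  (first piece 2, then v[8]=36)
One optimal cutting: 2 + 2 + 2 + 2 + 2 → $9 + $9 + $9 + $9 + $9 = $45.

45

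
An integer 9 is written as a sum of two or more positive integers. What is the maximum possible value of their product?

27

Let P[k] be the best product for length k (with at least one cut). For each first piece i, the rest contributes max(k−i, P[k−i]).
Small cases: P[2]=1, P[3]=2, P[4]=4.
P[5] = max(1*4, 2*3, 3*2, 4*1) = 6
P[6] = max(1*6, 2*4, 3*3, 4*2, 5*1) = 9
P[7] = max(1*9, 2*6, 3*4, 4*3, 5*2, 6*1) = 12
P[8] = max(1*12, 2*9, 3*6, …, 6*2, 7*1) = 18
P[9] = max(1*18, 2*12, 3*9, …, 7*2, 8*1) = 27
One optimal split: 3 + 3 + 3; product 3*3*3 = 27.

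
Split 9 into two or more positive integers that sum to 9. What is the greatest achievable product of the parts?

Define m[k] = max over 1≤i<k of i · max(k−i, m[k−i]); the inner max lets the remainder stay uncut if that's better.
Small cases: m[2]=1, m[3]=2, m[4]=4.
m[5] = 2×max(3,2) = 2×3 = 6
m[6] = 3×max(3,2) = 3×3 = 9
m[7] = 2×max(5,6) = 2×6 = 12
m[8] = 2×max(6,9) = 2×9 = 18
m[9] = 3×max(6,9) = 3×9 = 27
One optimal split: 3 + 3 + 3; product 3×3×3 = 27.

27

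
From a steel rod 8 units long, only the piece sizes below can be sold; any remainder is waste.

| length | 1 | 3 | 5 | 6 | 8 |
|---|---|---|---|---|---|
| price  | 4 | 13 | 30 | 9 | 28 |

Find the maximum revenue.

Consider every possible first cut. f[k] is the best of p[i]+f[k−i] over all sellable i≤k.
f[1] = 4
f[2] = 8  (first piece 1, then f[1]=4)
f[3] = 13
f[4] = 17  (first piece 1, then f[3]=13)
f[5] = 30
f[6] = 34  (first piece 1, then f[5]=30)
f[7] = 38  (first piece 1, then f[6]=34)
f[8] = 43  (first piece 3, then f[5]=30)
One optimal cutting: 5 + 3 → $43.

43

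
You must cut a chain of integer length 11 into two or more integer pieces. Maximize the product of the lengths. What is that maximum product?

54

Let g[k] be the best product for length k (with at least one cut). For each first piece i, the rest contributes max(k−i, g[k−i]).
g[2] = 1*max(1,0) = 1*1 = 1
g[3] = 1*max(2,1) = 1*2 = 2
g[4] = 2*max(2,1) = 2*2 = 4
g[5] = 2*max(3,2) = 2*3 = 6
g[6] = 3*max(3,2) = 3*3 = 9
g[7] = 2*max(5,6) = 2*6 = 12
g[8] = 2*max(6,9) = 2*9 = 18
g[9] = 3*max(6,9) = 3*9 = 27
g[10] = 2*max(8,18) = 2*18 = 36
g[11] = 2*max(9,27) = 2*27 = 54
One optimal split: 3 + 3 + 3 + 2; product 3*3*3*2 = 54.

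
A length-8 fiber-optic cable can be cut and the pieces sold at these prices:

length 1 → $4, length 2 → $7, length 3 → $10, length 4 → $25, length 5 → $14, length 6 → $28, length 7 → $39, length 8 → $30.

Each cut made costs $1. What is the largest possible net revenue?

49

Build r[k] bottom-up: r[k] = max over allowed piece i of (p[i] + r[k−i]) − 1 per cut.
r[1] = 4
r[2] = 7  (first piece 1, then r[1]=4)
r[3] = 10  (first piece 1, then r[2]=7)
r[4] = 25
r[5] = 28  (first piece 1, then r[4]=25)
r[6] = 31  (first piece 1, then r[5]=28)
r[7] = 39
r[8] = 49  (first piece 4, then r[4]=25)
One optimal plan: pieces 4 + 4 (1 cut) → $50 − $1 = $49.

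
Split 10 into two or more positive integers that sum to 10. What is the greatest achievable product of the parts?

36

Fill m[k] for k=2..10: at each k try every first piece i and multiply by the better of (k−i) uncut or m[k−i].
m[2] = 1×max(1,0) = 1×1 = 1
m[3] = 1×max(2,1) = 1×2 = 2
m[4] = 2×max(2,1) = 2×2 = 4
m[5] = 2×max(3,2) = 2×3 = 6
m[6] = 3×max(3,2) = 3×3 = 9
m[7] = 2×max(5,6) = 2×6 = 12
m[8] = 2×max(6,9) = 2×9 = 18
m[9] = 3×max(6,9) = 3×9 = 27
m[10] = 2×max(8,18) = 2×18 = 36
One optimal split: 3 + 3 + 2 + 2; product 3×3×2×2 = 36.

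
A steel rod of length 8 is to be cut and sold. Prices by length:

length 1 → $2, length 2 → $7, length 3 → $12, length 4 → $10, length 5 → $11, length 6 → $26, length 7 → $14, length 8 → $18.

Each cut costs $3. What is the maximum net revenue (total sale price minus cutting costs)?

30

Consider every possible first cut. v[k] is the best of p[i]+v[k−i] over all sellable i≤k, charging 3 whenever i<k.
v[1] = 2
v[2] = 7
v[3] = 12
v[4] = 11  (first piece 1, then v[3]=12)
v[5] = 16  (first piece 2, then v[3]=12)
v[6] = 26
v[7] = 25  (first piece 1, then v[6]=26)
v[8] = 30  (first piece 2, then v[6]=26)
One optimal plan: pieces 6 + 2 (1 cut) → $33 − $3 = $30.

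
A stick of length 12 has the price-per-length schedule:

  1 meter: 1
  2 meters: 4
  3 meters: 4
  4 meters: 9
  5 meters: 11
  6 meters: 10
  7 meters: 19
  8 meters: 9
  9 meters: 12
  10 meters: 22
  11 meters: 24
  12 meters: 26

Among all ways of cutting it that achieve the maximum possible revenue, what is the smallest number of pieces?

2

Let r[k] be the best obtainable value from length k. For each k, try every first piece i and keep the best of price[i] + r[k−i].
r[1] = 1
r[2] = max(1+1, 4+0) = 4
r[3] = max(1+4, 4+1, 4+0) = 5
r[4] = max(1+5, 4+4, 4+1, 9+0) = 9
r[5] = max(1+9, 4+5, 4+4, 9+1, 11+0) = 11
r[6] = max(1+11, 4+9, 4+5, 9+4, 11+1, 10+0) = 13
r[7] = max(1+13, 4+11, 4+9, …, 10+1, 19+0) = 19
r[8] = max(1+19, 4+13, 4+11, …, 19+1, 9+0) = 20
r[9] = max(1+20, 4+19, 4+13, …, 9+1, 12+0) = 23
r[10] = max(1+23, 4+20, 4+19, …, 12+1, 22+0) = 24
r[11] = max(1+24, 4+23, 4+20, …, 22+1, 24+0) = 28
r[12] = max(1+28, 4+24, 4+23, …, 24+1, 26+0) = 30
Maximum revenue is 30.
Now minimize piece count subject to staying optimal: for each k, pieces[k] = 1 + min over i with p[i]+r[k−i]=r[k] of pieces[k−i].
pieces[9] = 2
pieces[10] = 3
pieces[11] = 2
pieces[12] = 2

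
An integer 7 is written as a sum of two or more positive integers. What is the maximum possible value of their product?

12

Let prod[k] be the best product for length k (with at least one cut). For each first piece i, the rest contributes max(k−i, prod[k−i]).
prod[2] = 1*max(1,0) = 1*1 = 1
prod[3] = max(1*2, 2*1) = 2
prod[4] = max(1*3, 2*2, 3*1) = 4
prod[5] = max(1*4, 2*3, 3*2, 4*1) = 6
prod[6] = max(1*6, 2*4, 3*3, 4*2, 5*1) = 9
prod[7] = max(1*9, 2*6, 3*4, 4*3, 5*2, 6*1) = 12
One optimal split: 3 + 2 + 2; product 3*2*2 = 12.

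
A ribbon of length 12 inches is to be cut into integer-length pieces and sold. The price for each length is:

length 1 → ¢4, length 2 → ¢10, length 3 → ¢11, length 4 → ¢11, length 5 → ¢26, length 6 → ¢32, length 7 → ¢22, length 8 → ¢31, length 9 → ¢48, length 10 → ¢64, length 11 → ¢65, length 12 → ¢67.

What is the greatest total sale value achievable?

74

Build v[k] bottom-up: v[k] = max over allowed piece i of (p[i] + v[k−i]).
v[1] = 4
v[2] = 10
v[3] = 14  (first piece 1, then v[2]=10)
v[4] = 20  (first piece 2, then v[2]=10)
v[5] = 26
v[6] = 32
v[7] = 36  (first piece 1, then v[6]=32)
v[8] = 42  (first piece 2, then v[6]=32)
v[9] = 48
v[10] = 64
v[11] = 68  (first piece 1, then v[10]=64)
v[12] = 74  (first piece 2, then v[10]=64)
One optimal cutting: 10 + 2 → ¢64 + ¢10 = ¢74.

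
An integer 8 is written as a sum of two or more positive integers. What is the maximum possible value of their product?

18

Fill g[k] for k=2..8: at each k try every first piece i and multiply by the better of (k−i) uncut or g[k−i].
g[2] = 1×max(1,0) = 1×1 = 1
g[3] = 1×max(2,1) = 1×2 = 2
g[4] = 2×max(2,1) = 2×2 = 4
g[5] = 2×max(3,2) = 2×3 = 6
g[6] = 3×max(3,2) = 3×3 = 9
g[7] = 2×max(5,6) = 2×6 = 12
g[8] = 2×max(6,9) = 2×9 = 18
One optimal split: 3 + 3 + 2; product 3×3×2 = 18.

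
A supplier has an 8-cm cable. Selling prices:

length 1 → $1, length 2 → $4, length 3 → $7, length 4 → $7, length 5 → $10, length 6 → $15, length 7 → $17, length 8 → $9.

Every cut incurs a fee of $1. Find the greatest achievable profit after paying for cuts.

18

Build r[k] bottom-up: r[k] = max over allowed piece i of (p[i] + r[k−i]) − 1 per cut.
r[1] = 1
r[2] = 4
r[3] = 7
r[4] = 7  (first piece 1, then r[3]=7)
r[5] = 10  (first piece 2, then r[3]=7)
r[6] = 15
r[7] = 17
r[8] = 18  (first piece 2, then r[6]=15)
One optimal plan: pieces 6 + 2 (1 cut) → $19 − $1 = $18.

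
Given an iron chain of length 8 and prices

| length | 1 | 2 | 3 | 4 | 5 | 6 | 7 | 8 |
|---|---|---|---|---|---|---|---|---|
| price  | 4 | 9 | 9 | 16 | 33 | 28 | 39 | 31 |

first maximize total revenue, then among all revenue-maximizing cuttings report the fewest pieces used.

3

Build r[k] bottom-up: r[k] = max over allowed piece i of (p[i] + r[k−i]).
r[1] = 4
r[2] = max(4+4, 9+0) = 9
r[3] = max(4+9, 9+4, 9+0) = 13
r[4] = max(4+13, 9+9, 9+4, 16+0) = 18
r[5] = max(4+18, 9+13, 9+9, 16+4, 33+0) = 33
r[6] = max(4+33, 9+18, 9+13, 16+9, 33+4, 28+0) = 37
r[7] = max(4+37, 9+33, 9+18, …, 28+4, 39+0) = 42
r[8] = max(4+42, 9+37, 9+33, …, 39+4, 31+0) = 46
Maximum revenue is $46.
Now minimize piece count subject to staying optimal: for each k, pieces[k] = 1 + min over i with p[i]+r[k−i]=r[k] of pieces[k−i].
pieces[5] = 1
pieces[6] = 2
pieces[7] = 2
pieces[8] = 3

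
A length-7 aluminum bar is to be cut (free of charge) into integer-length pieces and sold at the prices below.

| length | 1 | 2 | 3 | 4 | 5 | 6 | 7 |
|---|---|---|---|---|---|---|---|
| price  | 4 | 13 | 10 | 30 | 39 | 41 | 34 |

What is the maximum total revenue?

52

Let best[k] be the best obtainable value from length k. For each k, try every first piece i and keep the best of price[i] + best[k−i].
best[1] = 4
best[2] = 13
best[3] = 17  (first piece 1, then best[2]=13)
best[4] = 30
best[5] = 39
best[6] = 43  (first piece 1, then best[5]=39)
best[7] = 52  (first piece 2, then best[5]=39)
One optimal cutting: 5 + 2 → $39 + $13 = $52.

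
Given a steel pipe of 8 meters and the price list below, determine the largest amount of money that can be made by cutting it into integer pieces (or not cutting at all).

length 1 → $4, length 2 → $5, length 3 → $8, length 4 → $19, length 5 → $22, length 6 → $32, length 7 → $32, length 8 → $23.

Let R[k] be the best obtainable value from length k. For each k, try every first piece i and keep the best of price[i] + R[k−i].
R[1] = 4
R[2] = 8  (first piece 1, then R[1]=4)
R[3] = 12  (first piece 1, then R[2]=8)
R[4] = 19
R[5] = 23  (first piece 1, then R[4]=19)
R[6] = 32
R[7] = 36  (first piece 1, then R[6]=32)
R[8] = 40  (first piece 1, then R[7]=36)
One optimal cutting: 6 + 1 + 1 → $32 + $4 + $4 = $40.

40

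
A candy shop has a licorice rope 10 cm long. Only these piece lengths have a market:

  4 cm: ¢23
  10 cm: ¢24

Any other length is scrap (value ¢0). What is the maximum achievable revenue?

Consider every possible first cut. r[k] is the best of p[i]+r[k−i] over all sellable i≤k.
r[1] = 0
r[2] = 0
r[3] = 0
r[4] = 23
r[5] = 23
r[6] = 23
r[7] = 23
r[8] = 46  (first piece 4, then r[4]=23)
r[9] = 46
r[10] = 46
One optimal cutting: pieces 4 + 4 with 2 cm of scrap → ¢46.

46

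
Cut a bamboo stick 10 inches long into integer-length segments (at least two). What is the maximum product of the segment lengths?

36

Fill P[k] for k=2..10: at each k try every first piece i and multiply by the better of (k−i) uncut or P[k−i].
P[2] = 1*max(1,0) = 1*1 = 1
P[3] = max(1*2, 2*1) = 2
P[4] = max(1*3, 2*2, 3*1) = 4
P[5] = max(1*4, 2*3, 3*2, 4*1) = 6
P[6] = max(1*6, 2*4, 3*3, 4*2, 5*1) = 9
P[7] = max(1*9, 2*6, 3*4, 4*3, 5*2, 6*1) = 12
P[8] = max(1*12, 2*9, 3*6, …, 6*2, 7*1) = 18
P[9] = max(1*18, 2*12, 3*9, …, 7*2, 8*1) = 27
P[10] = max(1*27, 2*18, 3*12, …, 8*2, 9*1) = 36
One optimal split: 3 + 3 + 2 + 2; product 3*3*2*2 = 36.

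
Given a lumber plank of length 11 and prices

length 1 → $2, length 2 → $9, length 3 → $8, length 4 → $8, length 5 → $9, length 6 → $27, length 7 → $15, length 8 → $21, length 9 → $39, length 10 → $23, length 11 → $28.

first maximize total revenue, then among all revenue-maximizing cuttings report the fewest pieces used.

Let r[k] be the best obtainable value from length k. For each k, try every first piece i and keep the best of price[i] + r[k−i].
r[1] = 2
r[2] = 9
r[3] = 11  (first piece 1, then r[2]=9)
r[4] = 18  (first piece 2, then r[2]=9)
r[5] = 20  (first piece 1, then r[4]=18)
r[6] = 27  (first piece 2, then r[4]=18)
r[7] = 29  (first piece 1, then r[6]=27)
r[8] = 36  (first piece 2, then r[6]=27)
r[9] = 39
r[10] = 45  (first piece 2, then r[8]=36)
r[11] = 48  (first piece 2, then r[9]=39)
Maximum revenue is $48.
Now minimize piece count subject to staying optimal: for each k, pieces[k] = 1 + min over i with p[i]+r[k−i]=r[k] of pieces[k−i].
pieces[8] = 2
pieces[9] = 1
pieces[10] = 3
pieces[11] = 2

2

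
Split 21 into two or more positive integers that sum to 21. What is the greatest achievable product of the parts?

2187

Define P[k] = max over 1≤i<k of i · max(k−i, P[k−i]); the inner max lets the remainder stay uncut if that's better.
P[2] = 1·max(1,0) = 1·1 = 1
P[3] = 1·max(2,1) = 1·2 = 2
P[4] = 2·max(2,1) = 2·2 = 4
P[5] = 2·max(3,2) = 2·3 = 6
P[6] = 3·max(3,2) = 3·3 = 9
P[7] = 2·max(5,6) = 2·6 = 12
P[8] = 2·max(6,9) = 2·9 = 18
P[9] = 3·max(6,9) = 3·9 = 27
P[10] = 2·max(8,18) = 2·18 = 36
P[11] = 2·max(9,27) = 2·27 = 54
P[12] = 3·max(9,27) = 3·27 = 81
P[13] = 2·max(11,54) = 2·54 = 108
P[14] = 2·max(12,81) = 2·81 = 162
P[15] = 3·max(12,81) = 3·81 = 243
P[16] = 2·max(14,162) = 2·162 = 324
P[17] = 2·max(15,243) = 2·243 = 486
P[18] = 3·max(15,243) = 3·243 = 729
P[19] = 2·max(17,486) = 2·486 = 972
P[20] = 2·max(18,729) = 2·729 = 1458
P[21] = 3·max(18,729) = 3·729 = 2187
One optimal split: 3 + 3 + 3 + 3 + 3 + 3 + 3; product 3·3·3·3·3·3·3 = 2187.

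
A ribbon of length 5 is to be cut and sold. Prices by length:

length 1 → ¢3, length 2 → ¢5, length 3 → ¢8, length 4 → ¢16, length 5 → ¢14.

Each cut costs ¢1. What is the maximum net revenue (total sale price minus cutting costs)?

18

Let net[k] be the best obtainable value from length k. For each k, try every first piece i and keep the best of price[i] + net[k−i] minus the 1 cut fee when i<k.
net[1] = 3
net[2] = max(3+3-1, 5+0) = 5
net[3] = max(3+5-1, 5+3-1, 8+0) = 8
net[4] = max(3+8-1, 5+5-1, 8+3-1, 16+0) = 16
net[5] = max(3+16-1, 5+8-1, 8+5-1, 16+3-1, 14+0) = 18
One optimal plan: pieces 4 + 1 (1 cut) → ¢19 − ¢1 = ¢18.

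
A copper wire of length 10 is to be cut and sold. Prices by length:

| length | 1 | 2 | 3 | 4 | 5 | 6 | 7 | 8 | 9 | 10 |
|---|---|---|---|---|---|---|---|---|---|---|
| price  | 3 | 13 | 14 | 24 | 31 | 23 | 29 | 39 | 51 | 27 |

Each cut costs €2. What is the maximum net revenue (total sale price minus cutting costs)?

Let r[k] be the best obtainable value from length k. For each k, try every first piece i and keep the best of price[i] + r[k−i] minus the 2 cut fee when i<k.
r[1] = 3
r[2] = 13
r[3] = 14  (first piece 1, then r[2]=13)
r[4] = 24  (first piece 2, then r[2]=13)
r[5] = 31
r[6] = 35  (first piece 2, then r[4]=24)
r[7] = 42  (first piece 2, then r[5]=31)
r[8] = 46  (first piece 2, then r[6]=35)
r[9] = 53  (first piece 2, then r[7]=42)
r[10] = 60  (first piece 5, then r[5]=31)
One optimal plan: pieces 5 + 5 (1 cut) → €62 − €2 = €60.

60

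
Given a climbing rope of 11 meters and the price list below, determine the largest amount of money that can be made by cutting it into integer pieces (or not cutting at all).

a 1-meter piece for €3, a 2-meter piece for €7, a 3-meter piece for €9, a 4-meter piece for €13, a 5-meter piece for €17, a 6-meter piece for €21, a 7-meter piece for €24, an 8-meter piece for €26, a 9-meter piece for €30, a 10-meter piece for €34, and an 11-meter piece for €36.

Let r[k] be the best obtainable value from length k. For each k, try every first piece i and keep the best of price[i] + r[k−i].
r[1] = 3
r[2] = max(3+3, 7+0) = 7
r[3] = max(3+7, 7+3, 9+0) = 10
r[4] = max(3+10, 7+7, 9+3, 13+0) = 14
r[5] = max(3+14, 7+10, 9+7, 13+3, 17+0) = 17
r[6] = max(3+17, 7+14, 9+10, 13+7, 17+3, 21+0) = 21
r[7] = max(3+21, 7+17, 9+14, …, 21+3, 24+0) = 24
r[8] = max(3+24, 7+21, 9+17, …, 24+3, 26+0) = 28
r[9] = max(3+28, 7+24, 9+21, …, 26+3, 30+0) = 31
r[10] = max(3+31, 7+28, 9+24, …, 30+3, 34+0) = 35
r[11] = max(3+35, 7+31, 9+28, …, 34+3, 36+0) = 38
One optimal cutting: 2 + 2 + 2 + 2 + 2 + 1 → €7 + €7 + €7 + €7 + €7 + €3 = €38.

38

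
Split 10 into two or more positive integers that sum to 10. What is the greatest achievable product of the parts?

Let m[k] be the best product for length k (with at least one cut). For each first piece i, the rest contributes max(k−i, m[k−i]).
m[2] = 1×max(1,0) = 1×1 = 1
m[3] = 1×max(2,1) = 1×2 = 2
m[4] = 2×max(2,1) = 2×2 = 4
m[5] = 2×max(3,2) = 2×3 = 6
m[6] = 3×max(3,2) = 3×3 = 9
m[7] = 2×max(5,6) = 2×6 = 12
m[8] = 2×max(6,9) = 2×9 = 18
m[9] = 3×max(6,9) = 3×9 = 27
m[10] = 2×max(8,18) = 2×18 = 36
One optimal split: 3 + 3 + 2 + 2; product 3×3×2×2 = 36.

36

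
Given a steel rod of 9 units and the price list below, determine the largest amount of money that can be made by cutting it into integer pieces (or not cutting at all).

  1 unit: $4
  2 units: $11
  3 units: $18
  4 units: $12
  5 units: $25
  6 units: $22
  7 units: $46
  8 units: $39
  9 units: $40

57

Build r[k] bottom-up: r[k] = max over allowed piece i of (p[i] + r[k−i]).
r[1] = 4
r[2] = 11
r[3] = 18
r[4] = 22  (first piece 1, then r[3]=18)
r[5] = 29  (first piece 2, then r[3]=18)
r[6] = 36  (first piece 3, then r[3]=18)
r[7] = 46
r[8] = 50  (first piece 1, then r[7]=46)
r[9] = 57  (first piece 2, then r[7]=46)
One optimal cutting: 7 + 2 → $46 + $11 = $57.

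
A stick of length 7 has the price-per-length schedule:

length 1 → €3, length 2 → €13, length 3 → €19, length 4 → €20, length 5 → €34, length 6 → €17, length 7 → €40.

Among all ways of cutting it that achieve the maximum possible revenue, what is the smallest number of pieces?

2

Let r[k] be the best obtainable value from length k. For each k, try every first piece i and keep the best of price[i] + r[k−i].
r[1] = 3
r[2] = max(3+3, 13+0) = 13
r[3] = max(3+13, 13+3, 19+0) = 19
r[4] = max(3+19, 13+13, 19+3, 20+0) = 26
r[5] = max(3+26, 13+19, 19+13, 20+3, 34+0) = 34
r[6] = max(3+34, 13+26, 19+19, 20+13, 34+3, 17+0) = 39
r[7] = max(3+39, 13+34, 19+26, …, 17+3, 40+0) = 47
Maximum revenue is €47.
Now minimize piece count subject to staying optimal: for each k, pieces[k] = 1 + min over i with p[i]+r[k−i]=r[k] of pieces[k−i].
pieces[4] = 2
pieces[5] = 1
pieces[6] = 3
pieces[7] = 2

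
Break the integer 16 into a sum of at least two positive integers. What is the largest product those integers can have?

Let P[k] be the best product for length k (with at least one cut). For each first piece i, the rest contributes max(k−i, P[k−i]).
P[2] = 1×max(1,0) = 1×1 = 1
P[3] = max(1×2, 2×1) = 2
P[4] = max(1×3, 2×2, 3×1) = 4
P[5] = max(1×4, 2×3, 3×2, 4×1) = 6
P[6] = max(1×6, 2×4, 3×3, 4×2, 5×1) = 9
P[7] = max(1×9, 2×6, 3×4, 4×3, 5×2, 6×1) = 12
P[8] = max(1×12, 2×9, 3×6, …, 6×2, 7×1) = 18
P[9] = max(1×18, 2×12, 3×9, …, 7×2, 8×1) = 27
P[10] = max(1×27, 2×18, 3×12, …, 8×2, 9×1) = 36
P[11] = max(1×36, 2×27, 3×18, …, 9×2, 10×1) = 54
P[12] = max(1×54, 2×36, 3×27, …, 10×2, 11×1) = 81
P[13] = max(1×81, 2×54, 3×36, …, 11×2, 12×1) = 108
P[14] = max(1×108, 2×81, 3×54, …, 12×2, 13×1) = 162
P[15] = max(1×162, 2×108, 3×81, …, 13×2, 14×1) = 243
P[16] = max(1×243, 2×162, 3×108, …, 14×2, 15×1) = 324
One optimal split: 3 + 3 + 3 + 3 + 2 + 2; product 3×3×3×3×2×2 = 324.

324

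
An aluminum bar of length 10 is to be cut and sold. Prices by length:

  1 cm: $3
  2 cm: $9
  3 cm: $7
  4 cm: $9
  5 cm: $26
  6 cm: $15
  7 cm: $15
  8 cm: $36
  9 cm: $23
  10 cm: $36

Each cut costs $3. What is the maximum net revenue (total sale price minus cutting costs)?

49

Build v[k] bottom-up: v[k] = max over allowed piece i of (p[i] + v[k−i]) − 3 per cut.
v[1] = 3
v[2] = max(3+3-3, 9+0) = 9
v[3] = max(3+9-3, 9+3-3, 7+0) = 9
v[4] = max(3+9-3, 9+9-3, 7+3-3, 9+0) = 15
v[5] = max(3+15-3, 9+9-3, 7+9-3, 9+3-3, 26+0) = 26
v[6] = max(3+26-3, 9+15-3, 7+9-3, 9+9-3, 26+3-3, 15+0) = 26
v[7] = max(3+26-3, 9+26-3, 7+15-3, …, 15+3-3, 15+0) = 32
v[8] = max(3+32-3, 9+26-3, 7+26-3, …, 15+3-3, 36+0) = 36
v[9] = max(3+36-3, 9+32-3, 7+26-3, …, 36+3-3, 23+0) = 38
v[10] = max(3+38-3, 9+36-3, 7+32-3, …, 23+3-3, 36+0) = 49
One optimal plan: pieces 5 + 5 (1 cut) → $52 − $3 = $49.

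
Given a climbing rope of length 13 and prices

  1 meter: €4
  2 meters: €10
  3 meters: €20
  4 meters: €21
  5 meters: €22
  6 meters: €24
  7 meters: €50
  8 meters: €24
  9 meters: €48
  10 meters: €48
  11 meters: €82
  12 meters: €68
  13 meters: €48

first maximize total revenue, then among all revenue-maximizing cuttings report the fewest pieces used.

Let r[k] be the best obtainable value from length k. For each k, try every first piece i and keep the best of price[i] + r[k−i].
r[1] = 4
r[2] = 10
r[3] = 20
r[4] = 24  (first piece 1, then r[3]=20)
r[5] = 30  (first piece 2, then r[3]=20)
r[6] = 40  (first piece 3, then r[3]=20)
r[7] = 50
r[8] = 54  (first piece 1, then r[7]=50)
r[9] = 60  (first piece 2, then r[7]=50)
r[10] = 70  (first piece 3, then r[7]=50)
r[11] = 82
r[12] = 86  (first piece 1, then r[11]=82)
r[13] = 92  (first piece 2, then r[11]=82)
Maximum revenue is €92.
Now minimize piece count subject to staying optimal: for each k, pieces[k] = 1 + min over i with p[i]+r[k−i]=r[k] of pieces[k−i].
pieces[10] = 2
pieces[11] = 1
pieces[12] = 2
pieces[13] = 2

2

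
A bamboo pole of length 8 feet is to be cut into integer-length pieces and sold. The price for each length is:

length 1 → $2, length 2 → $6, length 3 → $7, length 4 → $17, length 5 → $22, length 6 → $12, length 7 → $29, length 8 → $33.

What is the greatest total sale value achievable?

34

Consider every possible first cut. best[k] is the best of p[i]+best[k−i] over all sellable i≤k.
best[1] = 2
best[2] = max(2+2, 6+0) = 6
best[3] = max(2+6, 6+2, 7+0) = 8
best[4] = max(2+8, 6+6, 7+2, 17+0) = 17
best[5] = max(2+17, 6+8, 7+6, 17+2, 22+0) = 22
best[6] = max(2+22, 6+17, 7+8, 17+6, 22+2, 12+0) = 24
best[7] = max(2+24, 6+22, 7+17, …, 12+2, 29+0) = 29
best[8] = max(2+29, 6+24, 7+22, …, 29+2, 33+0) = 34
One optimal cutting: 4 + 4 → $17 + $17 = $34.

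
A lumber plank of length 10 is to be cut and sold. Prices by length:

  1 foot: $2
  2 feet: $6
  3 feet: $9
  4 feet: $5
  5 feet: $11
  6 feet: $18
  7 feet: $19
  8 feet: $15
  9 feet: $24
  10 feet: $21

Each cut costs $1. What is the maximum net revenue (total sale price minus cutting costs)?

Build net[k] bottom-up: net[k] = max over allowed piece i of (p[i] + net[k−i]) − 1 per cut.
net[1] = 2
net[2] = 6
net[3] = 9
net[4] = 11  (first piece 2, then net[2]=6)
net[5] = 14  (first piece 2, then net[3]=9)
net[6] = 18
net[7] = 19  (first piece 1, then net[6]=18)
net[8] = 23  (first piece 2, then net[6]=18)
net[9] = 26  (first piece 3, then net[6]=18)
net[10] = 28  (first piece 2, then net[8]=23)
One optimal plan: pieces 6 + 2 + 2 (2 cuts) → $30 − $2 = $28.

28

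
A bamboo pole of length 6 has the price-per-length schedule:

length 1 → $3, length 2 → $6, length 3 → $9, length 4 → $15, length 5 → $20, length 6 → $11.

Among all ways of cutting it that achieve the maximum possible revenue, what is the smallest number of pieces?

Build r[k] bottom-up: r[k] = max over allowed piece i of (p[i] + r[k−i]).
r[1] = 3
r[2] = max(3+3, 6+0) = 6
r[3] = max(3+6, 6+3, 9+0) = 9
r[4] = max(3+9, 6+6, 9+3, 15+0) = 15
r[5] = max(3+15, 6+9, 9+6, 15+3, 20+0) = 20
r[6] = max(3+20, 6+15, 9+9, 15+6, 20+3, 11+0) = 23
Maximum revenue is $23.
Now minimize piece count subject to staying optimal: for each k, pieces[k] = 1 + min over i with p[i]+r[k−i]=r[k] of pieces[k−i].
pieces[3] = 1
pieces[4] = 1
pieces[5] = 1
pieces[6] = 2

2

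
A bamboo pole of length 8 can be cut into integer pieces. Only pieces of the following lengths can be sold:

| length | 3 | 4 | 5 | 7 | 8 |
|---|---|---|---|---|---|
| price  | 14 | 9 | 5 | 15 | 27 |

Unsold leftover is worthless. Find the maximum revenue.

28

Build f[k] bottom-up: f[k] = max over allowed piece i of (p[i] + f[k−i]).
f[1] = 0
f[2] = 0
f[3] = 14
f[4] = max(14+0, 9+0) = 14
f[5] = max(14+0, 9+0, 5+0) = 14
f[6] = max(14+14, 9+0, 5+0) = 28
f[7] = max(14+14, 9+14, 5+0, 15+0) = 28
f[8] = max(14+14, 9+14, 5+14, 15+0, 27+0) = 28
One optimal cutting: pieces 3 + 3 with 2 feet of scrap → $28.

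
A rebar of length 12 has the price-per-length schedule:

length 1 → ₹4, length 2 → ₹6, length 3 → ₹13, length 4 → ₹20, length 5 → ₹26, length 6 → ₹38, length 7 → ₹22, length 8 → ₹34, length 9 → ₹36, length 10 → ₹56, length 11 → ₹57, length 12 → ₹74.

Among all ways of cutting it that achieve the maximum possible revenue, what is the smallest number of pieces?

Consider every possible first cut. r[k] is the best of p[i]+r[k−i] over all sellable i≤k.
r[1] = 4
r[2] = 8  (first piece 1, then r[1]=4)
r[3] = 13
r[4] = 20
r[5] = 26
r[6] = 38
r[7] = 42  (first piece 1, then r[6]=38)
r[8] = 46  (first piece 1, then r[7]=42)
r[9] = 51  (first piece 3, then r[6]=38)
r[10] = 58  (first piece 4, then r[6]=38)
r[11] = 64  (first piece 5, then r[6]=38)
r[12] = 76  (first piece 6, then r[6]=38)
Maximum revenue is ₹76.
Now minimize piece count subject to staying optimal: for each k, pieces[k] = 1 + min over i with p[i]+r[k−i]=r[k] of pieces[k−i].
pieces[9] = 2
pieces[10] = 2
pieces[11] = 2
pieces[12] = 2

2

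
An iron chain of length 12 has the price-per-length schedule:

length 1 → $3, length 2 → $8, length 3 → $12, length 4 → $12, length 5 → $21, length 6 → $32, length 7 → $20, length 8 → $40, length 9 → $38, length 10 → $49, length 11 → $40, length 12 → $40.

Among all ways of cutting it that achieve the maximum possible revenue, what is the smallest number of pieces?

2

Build r[k] bottom-up: r[k] = max over allowed piece i of (p[i] + r[k−i]).
r[1] = 3
r[2] = 8
r[3] = 12
r[4] = 16  (first piece 2, then r[2]=8)
r[5] = 21
r[6] = 32
r[7] = 35  (first piece 1, then r[6]=32)
r[8] = 40  (first piece 2, then r[6]=32)
r[9] = 44  (first piece 3, then r[6]=32)
r[10] = 49
r[11] = 53  (first piece 5, then r[6]=32)
r[12] = 64  (first piece 6, then r[6]=32)
Maximum revenue is $64.
Now minimize piece count subject to staying optimal: for each k, pieces[k] = 1 + min over i with p[i]+r[k−i]=r[k] of pieces[k−i].
pieces[9] = 2
pieces[10] = 1
pieces[11] = 2
pieces[12] = 2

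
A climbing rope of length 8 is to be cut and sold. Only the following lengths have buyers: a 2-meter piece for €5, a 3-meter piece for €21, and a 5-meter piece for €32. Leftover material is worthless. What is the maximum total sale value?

Consider every possible first cut. best[k] is the best of p[i]+best[k−i] over all sellable i≤k.
best[1] = 0
best[2] = 5
best[3] = 21
best[4] = 21
best[5] = 32
best[6] = 42  (first piece 3, then best[3]=21)
best[7] = 42
best[8] = 53  (first piece 3, then best[5]=32)
One optimal cutting: 5 + 3 → €53.

53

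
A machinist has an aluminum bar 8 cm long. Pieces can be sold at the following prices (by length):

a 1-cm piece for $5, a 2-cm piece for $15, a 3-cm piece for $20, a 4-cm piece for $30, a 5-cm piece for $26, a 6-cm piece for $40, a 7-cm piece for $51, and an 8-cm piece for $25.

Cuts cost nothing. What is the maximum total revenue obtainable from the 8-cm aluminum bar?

Consider every possible first cut. v[k] is the best of p[i]+v[k−i] over all sellable i≤k.
v[1] = 5
v[2] = 15
v[3] = 20  (first piece 1, then v[2]=15)
v[4] = 30  (first piece 2, then v[2]=15)
v[5] = 35  (first piece 1, then v[4]=30)
v[6] = 45  (first piece 2, then v[4]=30)
v[7] = 51
v[8] = 60  (first piece 2, then v[6]=45)
One optimal cutting: 2 + 2 + 2 + 2 → $15 + $15 + $15 + $15 = $60.

60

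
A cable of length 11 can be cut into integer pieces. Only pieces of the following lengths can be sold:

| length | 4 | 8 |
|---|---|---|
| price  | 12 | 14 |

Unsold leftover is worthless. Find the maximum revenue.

24

Let best[k] be the best obtainable value from length k. For each k, try every first piece i and keep the best of price[i] + best[k−i].
best[1] = 0
best[2] = 0
best[3] = 0
best[4] = 12
best[5] = 12
best[6] = 12
best[7] = 12
best[8] = 24  (first piece 4, then best[4]=12)
best[9] = 24
best[10] = 24
best[11] = 24
One optimal cutting: pieces 4 + 4 with 3 cm of scrap → $24.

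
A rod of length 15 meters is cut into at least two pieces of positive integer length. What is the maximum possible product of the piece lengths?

243

Define m[k] = max over 1≤i<k of i · max(k−i, m[k−i]); the inner max lets the remainder stay uncut if that's better.
m[2] = 1·max(1,0) = 1·1 = 1
m[3] = 1·max(2,1) = 1·2 = 2
m[4] = 2·max(2,1) = 2·2 = 4
m[5] = 2·max(3,2) = 2·3 = 6
m[6] = 3·max(3,2) = 3·3 = 9
m[7] = 2·max(5,6) = 2·6 = 12
m[8] = 2·max(6,9) = 2·9 = 18
m[9] = 3·max(6,9) = 3·9 = 27
m[10] = 2·max(8,18) = 2·18 = 36
m[11] = 2·max(9,27) = 2·27 = 54
m[12] = 3·max(9,27) = 3·27 = 81
m[13] = 2·max(11,54) = 2·54 = 108
m[14] = 2·max(12,81) = 2·81 = 162
m[15] = 3·max(12,81) = 3·81 = 243
One optimal split: 3 + 3 + 3 + 3 + 3; product 3·3·3·3·3 = 243.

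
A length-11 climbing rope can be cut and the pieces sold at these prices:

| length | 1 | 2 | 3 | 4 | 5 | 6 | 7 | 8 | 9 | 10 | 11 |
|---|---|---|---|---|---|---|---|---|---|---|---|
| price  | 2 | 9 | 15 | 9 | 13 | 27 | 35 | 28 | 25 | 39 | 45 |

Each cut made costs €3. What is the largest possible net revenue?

47

Build v[k] bottom-up: v[k] = max over allowed piece i of (p[i] + v[k−i]) − 3 per cut.
v[1] = 2
v[2] = max(2+2-3, 9+0) = 9
v[3] = max(2+9-3, 9+2-3, 15+0) = 15
v[4] = max(2+15-3, 9+9-3, 15+2-3, 9+0) = 15
v[5] = max(2+15-3, 9+15-3, 15+9-3, 9+2-3, 13+0) = 21
v[6] = max(2+21-3, 9+15-3, 15+15-3, 9+9-3, 13+2-3, 27+0) = 27
v[7] = max(2+27-3, 9+21-3, 15+15-3, …, 27+2-3, 35+0) = 35
v[8] = max(2+35-3, 9+27-3, 15+21-3, …, 35+2-3, 28+0) = 34
v[9] = max(2+34-3, 9+35-3, 15+27-3, …, 28+2-3, 25+0) = 41
v[10] = max(2+41-3, 9+34-3, 15+35-3, …, 25+2-3, 39+0) = 47
v[11] = max(2+47-3, 9+41-3, 15+34-3, …, 39+2-3, 45+0) = 47
One optimal plan: pieces 7 + 2 + 2 (2 cuts) → €53 − €6 = €47.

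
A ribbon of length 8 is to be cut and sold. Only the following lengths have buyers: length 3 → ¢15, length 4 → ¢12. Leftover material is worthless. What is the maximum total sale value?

Build r[k] bottom-up: r[k] = max over allowed piece i of (p[i] + r[k−i]).
r[1] = 0
r[2] = 0
r[3] = 15
r[4] = 15
r[5] = 15
r[6] = 30  (first piece 3, then r[3]=15)
r[7] = 30
r[8] = 30
One optimal cutting: pieces 3 + 3 with 2 inches of scrap → ¢30.

30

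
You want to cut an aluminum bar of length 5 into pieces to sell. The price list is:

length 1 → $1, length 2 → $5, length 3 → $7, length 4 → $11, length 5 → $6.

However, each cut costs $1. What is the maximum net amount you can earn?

11

Consider every possible first cut. v[k] is the best of p[i]+v[k−i] over all sellable i≤k, charging 1 whenever i<k.
v[1] = 1
v[2] = max(1+1-1, 5+0) = 5
v[3] = max(1+5-1, 5+1-1, 7+0) = 7
v[4] = max(1+7-1, 5+5-1, 7+1-1, 11+0) = 11
v[5] = max(1+11-1, 5+7-1, 7+5-1, 11+1-1, 6+0) = 11
One optimal plan: pieces 4 + 1 (1 cut) → $12 − $1 = $11.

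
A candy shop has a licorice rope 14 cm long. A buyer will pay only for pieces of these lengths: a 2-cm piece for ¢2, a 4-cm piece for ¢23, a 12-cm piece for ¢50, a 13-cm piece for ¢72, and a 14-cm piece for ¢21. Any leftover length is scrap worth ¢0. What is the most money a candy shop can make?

72

Build best[k] bottom-up: best[k] = max over allowed piece i of (p[i] + best[k−i]).
best[1] = 0
best[2] = 2
best[3] = 2
best[4] = max(2+2, 23+0) = 23
best[5] = max(2+2, 23+0) = 23
best[6] = max(2+23, 23+2) = 25
best[7] = max(2+23, 23+2) = 25
best[8] = max(2+25, 23+23) = 46
best[9] = max(2+25, 23+23) = 46
best[10] = max(2+46, 23+25) = 48
best[11] = max(2+46, 23+25) = 48
best[12] = max(2+48, 23+46, 50+0) = 69
best[13] = max(2+48, 23+46, 50+0, 72+0) = 72
best[14] = max(2+69, 23+48, 50+2, 72+0, 21+0) = 72
One optimal cutting: pieces 13 with 1 cm of scrap → ¢72.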